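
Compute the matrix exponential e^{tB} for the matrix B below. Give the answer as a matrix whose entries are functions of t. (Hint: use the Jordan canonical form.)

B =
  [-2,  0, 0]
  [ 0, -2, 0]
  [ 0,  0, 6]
e^{tB} =
  [exp(-2*t), 0, 0]
  [0, exp(-2*t), 0]
  [0, 0, exp(6*t)]

Strategy: write B = P · J · P⁻¹ where J is a Jordan canonical form, so e^{tB} = P · e^{tJ} · P⁻¹, and e^{tJ} can be computed block-by-block.

B has Jordan form
J =
  [-2,  0, 0]
  [ 0, -2, 0]
  [ 0,  0, 6]
(up to reordering of blocks).

Per-block formulas:
  For a 1×1 block at λ = -2: exp(t · [-2]) = [e^(-2t)].
  For a 1×1 block at λ = 6: exp(t · [6]) = [e^(6t)].

After assembling e^{tJ} and conjugating by P, we get:

e^{tB} =
  [exp(-2*t), 0, 0]
  [0, exp(-2*t), 0]
  [0, 0, exp(6*t)]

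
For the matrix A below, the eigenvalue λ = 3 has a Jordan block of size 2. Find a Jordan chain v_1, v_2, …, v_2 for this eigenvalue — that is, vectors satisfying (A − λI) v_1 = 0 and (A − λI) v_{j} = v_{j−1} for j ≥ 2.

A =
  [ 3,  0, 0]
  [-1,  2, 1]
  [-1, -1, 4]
A Jordan chain for λ = 3 of length 2:
v_1 = (0, -1, -1)ᵀ
v_2 = (1, 0, 0)ᵀ

Let N = A − (3)·I. We want v_2 with N^2 v_2 = 0 but N^1 v_2 ≠ 0; then v_{j-1} := N · v_j for j = 2, …, 2.

Pick v_2 = (1, 0, 0)ᵀ.
Then v_1 = N · v_2 = (0, -1, -1)ᵀ.

Sanity check: (A − (3)·I) v_1 = (0, 0, 0)ᵀ = 0. ✓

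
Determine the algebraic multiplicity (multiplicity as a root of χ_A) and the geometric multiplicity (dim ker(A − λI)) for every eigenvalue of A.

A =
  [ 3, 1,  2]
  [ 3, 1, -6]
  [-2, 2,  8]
λ = 4: alg = 3, geom = 2

Step 1 — factor the characteristic polynomial to read off the algebraic multiplicities:
  χ_A(x) = (x - 4)^3

Step 2 — compute geometric multiplicities via the rank-nullity identity g(λ) = n − rank(A − λI):
  rank(A − (4)·I) = 1, so dim ker(A − (4)·I) = n − 1 = 2

Summary:
  λ = 4: algebraic multiplicity = 3, geometric multiplicity = 2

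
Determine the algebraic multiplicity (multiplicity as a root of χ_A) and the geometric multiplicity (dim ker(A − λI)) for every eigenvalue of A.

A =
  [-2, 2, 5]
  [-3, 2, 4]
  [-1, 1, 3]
λ = 1: alg = 3, geom = 1

Step 1 — factor the characteristic polynomial to read off the algebraic multiplicities:
  χ_A(x) = (x - 1)^3

Step 2 — compute geometric multiplicities via the rank-nullity identity g(λ) = n − rank(A − λI):
  rank(A − (1)·I) = 2, so dim ker(A − (1)·I) = n − 2 = 1

Summary:
  λ = 1: algebraic multiplicity = 3, geometric multiplicity = 1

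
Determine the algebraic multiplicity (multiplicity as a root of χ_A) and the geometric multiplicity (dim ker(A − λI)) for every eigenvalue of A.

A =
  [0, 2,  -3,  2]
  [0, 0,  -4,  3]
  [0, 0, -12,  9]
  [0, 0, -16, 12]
λ = 0: alg = 4, geom = 2

Step 1 — factor the characteristic polynomial to read off the algebraic multiplicities:
  χ_A(x) = x^4

Step 2 — compute geometric multiplicities via the rank-nullity identity g(λ) = n − rank(A − λI):
  rank(A − (0)·I) = 2, so dim ker(A − (0)·I) = n − 2 = 2

Summary:
  λ = 0: algebraic multiplicity = 4, geometric multiplicity = 2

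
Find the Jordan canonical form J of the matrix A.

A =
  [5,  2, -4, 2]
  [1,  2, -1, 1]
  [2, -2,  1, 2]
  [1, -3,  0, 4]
J_3(3) ⊕ J_1(3)

The characteristic polynomial is
  det(x·I − A) = x^4 - 12*x^3 + 54*x^2 - 108*x + 81 = (x - 3)^4

Eigenvalues and multiplicities (the geometric multiplicity of λ is n − rank(A − λI), which equals the number of Jordan blocks for λ):
  λ = 3: algebraic multiplicity = 4, geometric multiplicity = 2

Determining the block sizes for each eigenvalue:
  λ = 3: with am = 4 and gm = 2, the partition is not yet determined (e.g. several partitions of 4 into 2 parts exist). Let N = A − (3)·I. Computing rank(N^1) = 2, rank(N^2) = 1, rank(N^3) = 0; the number of blocks of size ≥ j is rank(N^{j−1}) − rank(N^j), giving [2, 1, 1]. So we have 1 block(s) of size 3, 1 block(s) of size 1 → block sizes [3, 1]

Assembling the blocks gives a Jordan form
J =
  [3, 1, 0, 0]
  [0, 3, 1, 0]
  [0, 0, 3, 0]
  [0, 0, 0, 3]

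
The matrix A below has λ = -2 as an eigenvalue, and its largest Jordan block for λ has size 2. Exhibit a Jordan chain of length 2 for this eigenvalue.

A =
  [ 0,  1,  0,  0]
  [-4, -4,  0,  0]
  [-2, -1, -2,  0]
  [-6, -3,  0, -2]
A Jordan chain for λ = -2 of length 2:
v_1 = (2, -4, -2, -6)ᵀ
v_2 = (1, 0, 0, 0)ᵀ

Let N = A − (-2)·I. We want v_2 with N^2 v_2 = 0 but N^1 v_2 ≠ 0; then v_{j-1} := N · v_j for j = 2, …, 2.

Pick v_2 = (1, 0, 0, 0)ᵀ.
Then v_1 = N · v_2 = (2, -4, -2, -6)ᵀ.

Sanity check: (A − (-2)·I) v_1 = (0, 0, 0, 0)ᵀ = 0. ✓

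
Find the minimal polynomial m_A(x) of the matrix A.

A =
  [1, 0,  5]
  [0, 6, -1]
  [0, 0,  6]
x^3 - 13*x^2 + 48*x - 36

The characteristic polynomial is χ_A(x) = (x - 6)^2*(x - 1), so the eigenvalues are known. The minimal polynomial is
  m_A(x) = Π_λ (x − λ)^{k_λ}
where k_λ is the size of the *largest* Jordan block for λ (equivalently, the smallest k with (A − λI)^k v = 0 for every generalised eigenvector v of λ).

  λ = 1: largest Jordan block has size 1, contributing (x − 1)
  λ = 6: largest Jordan block has size 2, contributing (x − 6)^2

So m_A(x) = (x - 6)^2*(x - 1) = x^3 - 13*x^2 + 48*x - 36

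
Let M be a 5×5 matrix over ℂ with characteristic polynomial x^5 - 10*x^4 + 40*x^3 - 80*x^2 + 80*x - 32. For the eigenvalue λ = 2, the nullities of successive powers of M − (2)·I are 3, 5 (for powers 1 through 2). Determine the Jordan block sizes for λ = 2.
Block sizes for λ = 2: [2, 2, 1]

From the dimensions of kernels of powers, the number of Jordan blocks of size at least j is d_j − d_{j−1} where d_j = dim ker(N^j) (with d_0 = 0). Computing the differences gives [3, 2].
The number of blocks of size exactly k is (#blocks of size ≥ k) − (#blocks of size ≥ k + 1), so the partition is: 1 block(s) of size 1, 2 block(s) of size 2.
In nonincreasing order the block sizes are [2, 2, 1].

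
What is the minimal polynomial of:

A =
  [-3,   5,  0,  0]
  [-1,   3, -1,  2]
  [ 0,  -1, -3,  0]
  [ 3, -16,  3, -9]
x^3 + 9*x^2 + 27*x + 27

The characteristic polynomial is χ_A(x) = (x + 3)^4, so the eigenvalues are known. The minimal polynomial is
  m_A(x) = Π_λ (x − λ)^{k_λ}
where k_λ is the size of the *largest* Jordan block for λ (equivalently, the smallest k with (A − λI)^k v = 0 for every generalised eigenvector v of λ).

  λ = -3: largest Jordan block has size 3, contributing (x + 3)^3

So m_A(x) = (x + 3)^3 = x^3 + 9*x^2 + 27*x + 27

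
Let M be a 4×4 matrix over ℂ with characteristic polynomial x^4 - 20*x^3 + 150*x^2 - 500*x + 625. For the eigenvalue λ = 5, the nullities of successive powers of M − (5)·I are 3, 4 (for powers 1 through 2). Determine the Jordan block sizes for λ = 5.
Block sizes for λ = 5: [2, 1, 1]

From the dimensions of kernels of powers, the number of Jordan blocks of size at least j is d_j − d_{j−1} where d_j = dim ker(N^j) (with d_0 = 0). Computing the differences gives [3, 1].
The number of blocks of size exactly k is (#blocks of size ≥ k) − (#blocks of size ≥ k + 1), so the partition is: 2 block(s) of size 1, 1 block(s) of size 2.
In nonincreasing order the block sizes are [2, 1, 1].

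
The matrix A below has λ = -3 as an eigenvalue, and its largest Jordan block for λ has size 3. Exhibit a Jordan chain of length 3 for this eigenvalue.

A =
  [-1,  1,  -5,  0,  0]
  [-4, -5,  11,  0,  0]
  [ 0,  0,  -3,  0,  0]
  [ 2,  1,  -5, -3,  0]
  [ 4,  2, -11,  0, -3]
A Jordan chain for λ = -3 of length 3:
v_1 = (1, -2, 0, 1, 2)ᵀ
v_2 = (-5, 11, 0, -5, -11)ᵀ
v_3 = (0, 0, 1, 0, 0)ᵀ

Let N = A − (-3)·I. We want v_3 with N^3 v_3 = 0 but N^2 v_3 ≠ 0; then v_{j-1} := N · v_j for j = 3, …, 2.

Pick v_3 = (0, 0, 1, 0, 0)ᵀ.
Then v_2 = N · v_3 = (-5, 11, 0, -5, -11)ᵀ.
Then v_1 = N · v_2 = (1, -2, 0, 1, 2)ᵀ.

Sanity check: (A − (-3)·I) v_1 = (0, 0, 0, 0, 0)ᵀ = 0. ✓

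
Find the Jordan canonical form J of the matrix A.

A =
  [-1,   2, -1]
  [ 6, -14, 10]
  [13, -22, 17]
J_2(-2) ⊕ J_1(6)

The characteristic polynomial is
  det(x·I − A) = x^3 - 2*x^2 - 20*x - 24 = (x - 6)*(x + 2)^2

Eigenvalues and multiplicities (the geometric multiplicity of λ is n − rank(A − λI), which equals the number of Jordan blocks for λ):
  λ = -2: algebraic multiplicity = 2, geometric multiplicity = 1
  λ = 6: algebraic multiplicity = 1, geometric multiplicity = 1

Determining the block sizes for each eigenvalue:
  λ = -2: one block (gm = 1), so the single block has size am = 2 → block sizes [2]
  λ = 6: one block (gm = 1), so the single block has size am = 1 → block sizes [1]

Assembling the blocks gives a Jordan form
J =
  [-2,  1, 0]
  [ 0, -2, 0]
  [ 0,  0, 6]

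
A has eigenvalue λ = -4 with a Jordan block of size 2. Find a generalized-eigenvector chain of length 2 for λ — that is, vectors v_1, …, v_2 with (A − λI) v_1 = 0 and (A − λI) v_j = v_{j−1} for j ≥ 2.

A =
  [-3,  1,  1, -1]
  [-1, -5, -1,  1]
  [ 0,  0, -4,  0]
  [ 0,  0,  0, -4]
A Jordan chain for λ = -4 of length 2:
v_1 = (1, -1, 0, 0)ᵀ
v_2 = (1, 0, 0, 0)ᵀ

Let N = A − (-4)·I. We want v_2 with N^2 v_2 = 0 but N^1 v_2 ≠ 0; then v_{j-1} := N · v_j for j = 2, …, 2.

Pick v_2 = (1, 0, 0, 0)ᵀ.
Then v_1 = N · v_2 = (1, -1, 0, 0)ᵀ.

Sanity check: (A − (-4)·I) v_1 = (0, 0, 0, 0)ᵀ = 0. ✓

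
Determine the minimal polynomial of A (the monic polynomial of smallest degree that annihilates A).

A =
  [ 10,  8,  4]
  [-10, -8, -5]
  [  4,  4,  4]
x^2 - 4*x + 4

The characteristic polynomial is χ_A(x) = (x - 2)^3, so the eigenvalues are known. The minimal polynomial is
  m_A(x) = Π_λ (x − λ)^{k_λ}
where k_λ is the size of the *largest* Jordan block for λ (equivalently, the smallest k with (A − λI)^k v = 0 for every generalised eigenvector v of λ).

  λ = 2: largest Jordan block has size 2, contributing (x − 2)^2

So m_A(x) = (x - 2)^2 = x^2 - 4*x + 4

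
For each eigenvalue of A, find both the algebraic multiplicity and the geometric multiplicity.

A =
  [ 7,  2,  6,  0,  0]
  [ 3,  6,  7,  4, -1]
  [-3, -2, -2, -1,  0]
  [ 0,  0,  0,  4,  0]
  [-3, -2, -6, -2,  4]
λ = 3: alg = 1, geom = 1; λ = 4: alg = 4, geom = 2

Step 1 — factor the characteristic polynomial to read off the algebraic multiplicities:
  χ_A(x) = (x - 4)^4*(x - 3)

Step 2 — compute geometric multiplicities via the rank-nullity identity g(λ) = n − rank(A − λI):
  rank(A − (3)·I) = 4, so dim ker(A − (3)·I) = n − 4 = 1
  rank(A − (4)·I) = 3, so dim ker(A − (4)·I) = n − 3 = 2

Summary:
  λ = 3: algebraic multiplicity = 1, geometric multiplicity = 1
  λ = 4: algebraic multiplicity = 4, geometric multiplicity = 2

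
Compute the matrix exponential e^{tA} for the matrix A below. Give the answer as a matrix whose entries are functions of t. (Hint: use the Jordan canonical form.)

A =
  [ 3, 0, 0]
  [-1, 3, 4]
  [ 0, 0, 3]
e^{tA} =
  [exp(3*t), 0, 0]
  [-t*exp(3*t), exp(3*t), 4*t*exp(3*t)]
  [0, 0, exp(3*t)]

Strategy: write A = P · J · P⁻¹ where J is a Jordan canonical form, so e^{tA} = P · e^{tJ} · P⁻¹, and e^{tJ} can be computed block-by-block.

A has Jordan form
J =
  [3, 1, 0]
  [0, 3, 0]
  [0, 0, 3]
(up to reordering of blocks).

Per-block formulas:
  For a 1×1 block at λ = 3: exp(t · [3]) = [e^(3t)].
  For a 2×2 Jordan block J_2(3): exp(t · J_2(3)) = e^(3t)·(I + t·N), where N is the 2×2 nilpotent shift.

After assembling e^{tJ} and conjugating by P, we get:

e^{tA} =
  [exp(3*t), 0, 0]
  [-t*exp(3*t), exp(3*t), 4*t*exp(3*t)]
  [0, 0, exp(3*t)]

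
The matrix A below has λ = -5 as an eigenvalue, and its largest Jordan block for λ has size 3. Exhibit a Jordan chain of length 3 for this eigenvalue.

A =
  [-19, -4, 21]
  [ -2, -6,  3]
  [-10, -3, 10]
A Jordan chain for λ = -5 of length 3:
v_1 = (-6, 0, -4)ᵀ
v_2 = (-14, -2, -10)ᵀ
v_3 = (1, 0, 0)ᵀ

Let N = A − (-5)·I. We want v_3 with N^3 v_3 = 0 but N^2 v_3 ≠ 0; then v_{j-1} := N · v_j for j = 3, …, 2.

Pick v_3 = (1, 0, 0)ᵀ.
Then v_2 = N · v_3 = (-14, -2, -10)ᵀ.
Then v_1 = N · v_2 = (-6, 0, -4)ᵀ.

Sanity check: (A − (-5)·I) v_1 = (0, 0, 0)ᵀ = 0. ✓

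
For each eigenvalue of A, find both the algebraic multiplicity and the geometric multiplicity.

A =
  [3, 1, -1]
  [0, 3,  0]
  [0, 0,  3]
λ = 3: alg = 3, geom = 2

Step 1 — factor the characteristic polynomial to read off the algebraic multiplicities:
  χ_A(x) = (x - 3)^3

Step 2 — compute geometric multiplicities via the rank-nullity identity g(λ) = n − rank(A − λI):
  rank(A − (3)·I) = 1, so dim ker(A − (3)·I) = n − 1 = 2

Summary:
  λ = 3: algebraic multiplicity = 3, geometric multiplicity = 2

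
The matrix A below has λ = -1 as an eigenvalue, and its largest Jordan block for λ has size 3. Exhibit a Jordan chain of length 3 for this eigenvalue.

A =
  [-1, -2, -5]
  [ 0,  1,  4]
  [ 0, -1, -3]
A Jordan chain for λ = -1 of length 3:
v_1 = (1, 0, 0)ᵀ
v_2 = (-2, 2, -1)ᵀ
v_3 = (0, 1, 0)ᵀ

Let N = A − (-1)·I. We want v_3 with N^3 v_3 = 0 but N^2 v_3 ≠ 0; then v_{j-1} := N · v_j for j = 3, …, 2.

Pick v_3 = (0, 1, 0)ᵀ.
Then v_2 = N · v_3 = (-2, 2, -1)ᵀ.
Then v_1 = N · v_2 = (1, 0, 0)ᵀ.

Sanity check: (A − (-1)·I) v_1 = (0, 0, 0)ᵀ = 0. ✓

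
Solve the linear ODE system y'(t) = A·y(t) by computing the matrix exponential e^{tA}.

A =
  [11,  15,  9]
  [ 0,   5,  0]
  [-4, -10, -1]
e^{tA} =
  [6*t*exp(5*t) + exp(5*t), 15*t*exp(5*t), 9*t*exp(5*t)]
  [0, exp(5*t), 0]
  [-4*t*exp(5*t), -10*t*exp(5*t), -6*t*exp(5*t) + exp(5*t)]

Strategy: write A = P · J · P⁻¹ where J is a Jordan canonical form, so e^{tA} = P · e^{tJ} · P⁻¹, and e^{tJ} can be computed block-by-block.

A has Jordan form
J =
  [5, 1, 0]
  [0, 5, 0]
  [0, 0, 5]
(up to reordering of blocks).

Per-block formulas:
  For a 1×1 block at λ = 5: exp(t · [5]) = [e^(5t)].
  For a 2×2 Jordan block J_2(5): exp(t · J_2(5)) = e^(5t)·(I + t·N), where N is the 2×2 nilpotent shift.

After assembling e^{tJ} and conjugating by P, we get:

e^{tA} =
  [6*t*exp(5*t) + exp(5*t), 15*t*exp(5*t), 9*t*exp(5*t)]
  [0, exp(5*t), 0]
  [-4*t*exp(5*t), -10*t*exp(5*t), -6*t*exp(5*t) + exp(5*t)]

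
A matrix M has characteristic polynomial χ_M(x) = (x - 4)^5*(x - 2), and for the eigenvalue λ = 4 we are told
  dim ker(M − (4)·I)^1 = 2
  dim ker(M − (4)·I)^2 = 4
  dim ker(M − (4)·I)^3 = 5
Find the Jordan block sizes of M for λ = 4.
Block sizes for λ = 4: [3, 2]

From the dimensions of kernels of powers, the number of Jordan blocks of size at least j is d_j − d_{j−1} where d_j = dim ker(N^j) (with d_0 = 0). Computing the differences gives [2, 2, 1].
The number of blocks of size exactly k is (#blocks of size ≥ k) − (#blocks of size ≥ k + 1), so the partition is: 1 block(s) of size 2, 1 block(s) of size 3.
In nonincreasing order the block sizes are [3, 2].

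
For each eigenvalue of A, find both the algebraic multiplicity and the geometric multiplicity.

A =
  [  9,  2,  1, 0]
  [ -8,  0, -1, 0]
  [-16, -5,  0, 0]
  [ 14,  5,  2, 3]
λ = 3: alg = 4, geom = 2

Step 1 — factor the characteristic polynomial to read off the algebraic multiplicities:
  χ_A(x) = (x - 3)^4

Step 2 — compute geometric multiplicities via the rank-nullity identity g(λ) = n − rank(A − λI):
  rank(A − (3)·I) = 2, so dim ker(A − (3)·I) = n − 2 = 2

Summary:
  λ = 3: algebraic multiplicity = 4, geometric multiplicity = 2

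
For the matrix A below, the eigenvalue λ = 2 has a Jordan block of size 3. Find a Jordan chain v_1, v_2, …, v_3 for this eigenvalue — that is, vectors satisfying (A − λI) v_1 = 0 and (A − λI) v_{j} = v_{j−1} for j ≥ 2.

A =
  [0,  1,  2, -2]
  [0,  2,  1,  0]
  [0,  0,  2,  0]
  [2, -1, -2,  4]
A Jordan chain for λ = 2 of length 3:
v_1 = (1, 0, 0, -1)ᵀ
v_2 = (2, 1, 0, -2)ᵀ
v_3 = (0, 0, 1, 0)ᵀ

Let N = A − (2)·I. We want v_3 with N^3 v_3 = 0 but N^2 v_3 ≠ 0; then v_{j-1} := N · v_j for j = 3, …, 2.

Pick v_3 = (0, 0, 1, 0)ᵀ.
Then v_2 = N · v_3 = (2, 1, 0, -2)ᵀ.
Then v_1 = N · v_2 = (1, 0, 0, -1)ᵀ.

Sanity check: (A − (2)·I) v_1 = (0, 0, 0, 0)ᵀ = 0. ✓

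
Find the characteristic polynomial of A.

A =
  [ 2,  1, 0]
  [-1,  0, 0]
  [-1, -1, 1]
x^3 - 3*x^2 + 3*x - 1

Expanding det(x·I − A) (e.g. by cofactor expansion or by noting that A is similar to its Jordan form J, which has the same characteristic polynomial as A) gives
  χ_A(x) = x^3 - 3*x^2 + 3*x - 1
which factors as (x - 1)^3. The eigenvalues (with algebraic multiplicities) are λ = 1 with multiplicity 3.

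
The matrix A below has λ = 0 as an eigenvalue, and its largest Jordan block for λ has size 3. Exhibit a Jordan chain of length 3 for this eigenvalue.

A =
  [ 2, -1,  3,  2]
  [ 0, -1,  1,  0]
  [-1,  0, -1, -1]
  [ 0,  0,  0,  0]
A Jordan chain for λ = 0 of length 3:
v_1 = (1, -1, -1, 0)ᵀ
v_2 = (2, 0, -1, 0)ᵀ
v_3 = (1, 0, 0, 0)ᵀ

Let N = A − (0)·I. We want v_3 with N^3 v_3 = 0 but N^2 v_3 ≠ 0; then v_{j-1} := N · v_j for j = 3, …, 2.

Pick v_3 = (1, 0, 0, 0)ᵀ.
Then v_2 = N · v_3 = (2, 0, -1, 0)ᵀ.
Then v_1 = N · v_2 = (1, -1, -1, 0)ᵀ.

Sanity check: (A − (0)·I) v_1 = (0, 0, 0, 0)ᵀ = 0. ✓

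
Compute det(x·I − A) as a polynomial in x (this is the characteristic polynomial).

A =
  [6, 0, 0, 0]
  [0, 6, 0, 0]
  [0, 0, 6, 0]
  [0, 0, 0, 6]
x^4 - 24*x^3 + 216*x^2 - 864*x + 1296

Expanding det(x·I − A) (e.g. by cofactor expansion or by noting that A is similar to its Jordan form J, which has the same characteristic polynomial as A) gives
  χ_A(x) = x^4 - 24*x^3 + 216*x^2 - 864*x + 1296
which factors as (x - 6)^4. The eigenvalues (with algebraic multiplicities) are λ = 6 with multiplicity 4.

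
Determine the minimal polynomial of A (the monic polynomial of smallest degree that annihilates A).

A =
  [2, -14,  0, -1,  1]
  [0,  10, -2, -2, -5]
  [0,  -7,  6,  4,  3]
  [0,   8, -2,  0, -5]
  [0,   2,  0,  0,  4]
x^5 - 22*x^4 + 184*x^3 - 720*x^2 + 1296*x - 864

The characteristic polynomial is χ_A(x) = (x - 6)^3*(x - 2)^2, so the eigenvalues are known. The minimal polynomial is
  m_A(x) = Π_λ (x − λ)^{k_λ}
where k_λ is the size of the *largest* Jordan block for λ (equivalently, the smallest k with (A − λI)^k v = 0 for every generalised eigenvector v of λ).

  λ = 2: largest Jordan block has size 2, contributing (x − 2)^2
  λ = 6: largest Jordan block has size 3, contributing (x − 6)^3

So m_A(x) = (x - 6)^3*(x - 2)^2 = x^5 - 22*x^4 + 184*x^3 - 720*x^2 + 1296*x - 864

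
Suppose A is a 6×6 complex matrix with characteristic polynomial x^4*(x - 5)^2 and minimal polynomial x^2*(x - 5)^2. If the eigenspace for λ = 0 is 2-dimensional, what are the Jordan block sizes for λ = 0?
Block sizes for λ = 0: [2, 2]

Step 1 — from the characteristic polynomial, algebraic multiplicity of λ = 0 is 4. From dim ker(A − (0)·I) = 2, there are exactly 2 Jordan blocks for λ = 0.
Step 2 — from the minimal polynomial, the factor (x − 0)^2 tells us the largest block for λ = 0 has size 2.
Step 3 — with total size 4, 2 blocks, and largest block 2, the block sizes (in nonincreasing order) are [2, 2].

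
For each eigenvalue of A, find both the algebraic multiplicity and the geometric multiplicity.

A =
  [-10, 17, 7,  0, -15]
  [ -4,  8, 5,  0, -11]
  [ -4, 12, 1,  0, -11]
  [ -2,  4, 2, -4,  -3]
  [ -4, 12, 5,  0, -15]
λ = -4: alg = 5, geom = 2

Step 1 — factor the characteristic polynomial to read off the algebraic multiplicities:
  χ_A(x) = (x + 4)^5

Step 2 — compute geometric multiplicities via the rank-nullity identity g(λ) = n − rank(A − λI):
  rank(A − (-4)·I) = 3, so dim ker(A − (-4)·I) = n − 3 = 2

Summary:
  λ = -4: algebraic multiplicity = 5, geometric multiplicity = 2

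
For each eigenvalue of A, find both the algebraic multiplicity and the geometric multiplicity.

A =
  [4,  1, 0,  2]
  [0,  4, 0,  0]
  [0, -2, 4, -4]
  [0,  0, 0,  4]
λ = 4: alg = 4, geom = 3

Step 1 — factor the characteristic polynomial to read off the algebraic multiplicities:
  χ_A(x) = (x - 4)^4

Step 2 — compute geometric multiplicities via the rank-nullity identity g(λ) = n − rank(A − λI):
  rank(A − (4)·I) = 1, so dim ker(A − (4)·I) = n − 1 = 3

Summary:
  λ = 4: algebraic multiplicity = 4, geometric multiplicity = 3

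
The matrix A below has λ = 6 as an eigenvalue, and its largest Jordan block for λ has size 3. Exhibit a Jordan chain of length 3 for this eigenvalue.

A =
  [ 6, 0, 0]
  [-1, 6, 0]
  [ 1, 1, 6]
A Jordan chain for λ = 6 of length 3:
v_1 = (0, 0, -1)ᵀ
v_2 = (0, -1, 1)ᵀ
v_3 = (1, 0, 0)ᵀ

Let N = A − (6)·I. We want v_3 with N^3 v_3 = 0 but N^2 v_3 ≠ 0; then v_{j-1} := N · v_j for j = 3, …, 2.

Pick v_3 = (1, 0, 0)ᵀ.
Then v_2 = N · v_3 = (0, -1, 1)ᵀ.
Then v_1 = N · v_2 = (0, 0, -1)ᵀ.

Sanity check: (A − (6)·I) v_1 = (0, 0, 0)ᵀ = 0. ✓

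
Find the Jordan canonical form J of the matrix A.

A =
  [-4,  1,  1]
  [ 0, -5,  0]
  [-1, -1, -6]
J_2(-5) ⊕ J_1(-5)

The characteristic polynomial is
  det(x·I − A) = x^3 + 15*x^2 + 75*x + 125 = (x + 5)^3

Eigenvalues and multiplicities (the geometric multiplicity of λ is n − rank(A − λI), which equals the number of Jordan blocks for λ):
  λ = -5: algebraic multiplicity = 3, geometric multiplicity = 2

Determining the block sizes for each eigenvalue:
  λ = -5: 2 blocks summing to 3 forces exactly one block of size 2 and the rest size 1 → block sizes [2, 1]

Assembling the blocks gives a Jordan form
J =
  [-5,  1,  0]
  [ 0, -5,  0]
  [ 0,  0, -5]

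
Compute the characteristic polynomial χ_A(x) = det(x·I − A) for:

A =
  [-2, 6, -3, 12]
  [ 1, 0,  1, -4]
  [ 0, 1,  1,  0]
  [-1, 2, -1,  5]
x^4 - 4*x^3 + 6*x^2 - 4*x + 1

Expanding det(x·I − A) (e.g. by cofactor expansion or by noting that A is similar to its Jordan form J, which has the same characteristic polynomial as A) gives
  χ_A(x) = x^4 - 4*x^3 + 6*x^2 - 4*x + 1
which factors as (x - 1)^4. The eigenvalues (with algebraic multiplicities) are λ = 1 with multiplicity 4.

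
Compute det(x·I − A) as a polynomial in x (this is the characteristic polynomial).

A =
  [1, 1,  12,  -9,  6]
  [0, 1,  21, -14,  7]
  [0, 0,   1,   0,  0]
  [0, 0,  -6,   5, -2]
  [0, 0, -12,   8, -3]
x^5 - 5*x^4 + 10*x^3 - 10*x^2 + 5*x - 1

Expanding det(x·I − A) (e.g. by cofactor expansion or by noting that A is similar to its Jordan form J, which has the same characteristic polynomial as A) gives
  χ_A(x) = x^5 - 5*x^4 + 10*x^3 - 10*x^2 + 5*x - 1
which factors as (x - 1)^5. The eigenvalues (with algebraic multiplicities) are λ = 1 with multiplicity 5.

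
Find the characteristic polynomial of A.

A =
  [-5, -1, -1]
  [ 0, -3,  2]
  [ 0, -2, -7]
x^3 + 15*x^2 + 75*x + 125

Expanding det(x·I − A) (e.g. by cofactor expansion or by noting that A is similar to its Jordan form J, which has the same characteristic polynomial as A) gives
  χ_A(x) = x^3 + 15*x^2 + 75*x + 125
which factors as (x + 5)^3. The eigenvalues (with algebraic multiplicities) are λ = -5 with multiplicity 3.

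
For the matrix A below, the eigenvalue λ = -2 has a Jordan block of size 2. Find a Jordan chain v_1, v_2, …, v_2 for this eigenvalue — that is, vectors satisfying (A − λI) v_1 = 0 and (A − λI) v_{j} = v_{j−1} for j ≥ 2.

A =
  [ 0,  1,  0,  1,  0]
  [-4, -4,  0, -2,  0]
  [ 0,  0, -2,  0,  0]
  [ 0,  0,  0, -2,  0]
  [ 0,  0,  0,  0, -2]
A Jordan chain for λ = -2 of length 2:
v_1 = (2, -4, 0, 0, 0)ᵀ
v_2 = (1, 0, 0, 0, 0)ᵀ

Let N = A − (-2)·I. We want v_2 with N^2 v_2 = 0 but N^1 v_2 ≠ 0; then v_{j-1} := N · v_j for j = 2, …, 2.

Pick v_2 = (1, 0, 0, 0, 0)ᵀ.
Then v_1 = N · v_2 = (2, -4, 0, 0, 0)ᵀ.

Sanity check: (A − (-2)·I) v_1 = (0, 0, 0, 0, 0)ᵀ = 0. ✓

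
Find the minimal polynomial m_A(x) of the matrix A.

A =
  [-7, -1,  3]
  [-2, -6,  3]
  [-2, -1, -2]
x^2 + 10*x + 25

The characteristic polynomial is χ_A(x) = (x + 5)^3, so the eigenvalues are known. The minimal polynomial is
  m_A(x) = Π_λ (x − λ)^{k_λ}
where k_λ is the size of the *largest* Jordan block for λ (equivalently, the smallest k with (A − λI)^k v = 0 for every generalised eigenvector v of λ).

  λ = -5: largest Jordan block has size 2, contributing (x + 5)^2

So m_A(x) = (x + 5)^2 = x^2 + 10*x + 25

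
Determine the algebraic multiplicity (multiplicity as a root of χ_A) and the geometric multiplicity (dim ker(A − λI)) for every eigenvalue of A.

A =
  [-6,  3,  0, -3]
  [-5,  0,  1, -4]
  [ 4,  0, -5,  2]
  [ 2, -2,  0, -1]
λ = -3: alg = 4, geom = 2

Step 1 — factor the characteristic polynomial to read off the algebraic multiplicities:
  χ_A(x) = (x + 3)^4

Step 2 — compute geometric multiplicities via the rank-nullity identity g(λ) = n − rank(A − λI):
  rank(A − (-3)·I) = 2, so dim ker(A − (-3)·I) = n − 2 = 2

Summary:
  λ = -3: algebraic multiplicity = 4, geometric multiplicity = 2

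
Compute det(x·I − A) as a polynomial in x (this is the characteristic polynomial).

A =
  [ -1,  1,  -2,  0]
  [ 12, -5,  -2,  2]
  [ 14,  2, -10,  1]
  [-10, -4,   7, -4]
x^4 + 20*x^3 + 150*x^2 + 500*x + 625

Expanding det(x·I − A) (e.g. by cofactor expansion or by noting that A is similar to its Jordan form J, which has the same characteristic polynomial as A) gives
  χ_A(x) = x^4 + 20*x^3 + 150*x^2 + 500*x + 625
which factors as (x + 5)^4. The eigenvalues (with algebraic multiplicities) are λ = -5 with multiplicity 4.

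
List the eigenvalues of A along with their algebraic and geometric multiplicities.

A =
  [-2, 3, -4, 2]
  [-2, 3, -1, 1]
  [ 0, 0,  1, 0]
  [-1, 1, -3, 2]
λ = 1: alg = 4, geom = 2

Step 1 — factor the characteristic polynomial to read off the algebraic multiplicities:
  χ_A(x) = (x - 1)^4

Step 2 — compute geometric multiplicities via the rank-nullity identity g(λ) = n − rank(A − λI):
  rank(A − (1)·I) = 2, so dim ker(A − (1)·I) = n − 2 = 2

Summary:
  λ = 1: algebraic multiplicity = 4, geometric multiplicity = 2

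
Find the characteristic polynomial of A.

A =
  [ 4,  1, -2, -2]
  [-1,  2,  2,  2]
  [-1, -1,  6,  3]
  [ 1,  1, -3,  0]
x^4 - 12*x^3 + 54*x^2 - 108*x + 81

Expanding det(x·I − A) (e.g. by cofactor expansion or by noting that A is similar to its Jordan form J, which has the same characteristic polynomial as A) gives
  χ_A(x) = x^4 - 12*x^3 + 54*x^2 - 108*x + 81
which factors as (x - 3)^4. The eigenvalues (with algebraic multiplicities) are λ = 3 with multiplicity 4.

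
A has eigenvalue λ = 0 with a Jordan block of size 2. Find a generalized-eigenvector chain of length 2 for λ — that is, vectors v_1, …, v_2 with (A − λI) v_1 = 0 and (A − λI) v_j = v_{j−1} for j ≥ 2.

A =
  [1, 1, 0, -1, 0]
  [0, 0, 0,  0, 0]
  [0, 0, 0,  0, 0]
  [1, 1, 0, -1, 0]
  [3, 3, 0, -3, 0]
A Jordan chain for λ = 0 of length 2:
v_1 = (1, 0, 0, 1, 3)ᵀ
v_2 = (1, 0, 0, 0, 0)ᵀ

Let N = A − (0)·I. We want v_2 with N^2 v_2 = 0 but N^1 v_2 ≠ 0; then v_{j-1} := N · v_j for j = 2, …, 2.

Pick v_2 = (1, 0, 0, 0, 0)ᵀ.
Then v_1 = N · v_2 = (1, 0, 0, 1, 3)ᵀ.

Sanity check: (A − (0)·I) v_1 = (0, 0, 0, 0, 0)ᵀ = 0. ✓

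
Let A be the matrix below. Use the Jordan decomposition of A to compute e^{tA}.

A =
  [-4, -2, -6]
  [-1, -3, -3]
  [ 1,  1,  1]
e^{tA} =
  [-2*t*exp(-2*t) + exp(-2*t), -2*t*exp(-2*t), -6*t*exp(-2*t)]
  [-t*exp(-2*t), -t*exp(-2*t) + exp(-2*t), -3*t*exp(-2*t)]
  [t*exp(-2*t), t*exp(-2*t), 3*t*exp(-2*t) + exp(-2*t)]

Strategy: write A = P · J · P⁻¹ where J is a Jordan canonical form, so e^{tA} = P · e^{tJ} · P⁻¹, and e^{tJ} can be computed block-by-block.

A has Jordan form
J =
  [-2,  1,  0]
  [ 0, -2,  0]
  [ 0,  0, -2]
(up to reordering of blocks).

Per-block formulas:
  For a 1×1 block at λ = -2: exp(t · [-2]) = [e^(-2t)].
  For a 2×2 Jordan block J_2(-2): exp(t · J_2(-2)) = e^(-2t)·(I + t·N), where N is the 2×2 nilpotent shift.

After assembling e^{tJ} and conjugating by P, we get:

e^{tA} =
  [-2*t*exp(-2*t) + exp(-2*t), -2*t*exp(-2*t), -6*t*exp(-2*t)]
  [-t*exp(-2*t), -t*exp(-2*t) + exp(-2*t), -3*t*exp(-2*t)]
  [t*exp(-2*t), t*exp(-2*t), 3*t*exp(-2*t) + exp(-2*t)]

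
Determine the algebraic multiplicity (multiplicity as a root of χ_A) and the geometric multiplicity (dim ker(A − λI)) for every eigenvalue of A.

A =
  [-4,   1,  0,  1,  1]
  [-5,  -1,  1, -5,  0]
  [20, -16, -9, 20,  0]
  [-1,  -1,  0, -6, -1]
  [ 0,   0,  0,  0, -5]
λ = -5: alg = 5, geom = 3

Step 1 — factor the characteristic polynomial to read off the algebraic multiplicities:
  χ_A(x) = (x + 5)^5

Step 2 — compute geometric multiplicities via the rank-nullity identity g(λ) = n − rank(A − λI):
  rank(A − (-5)·I) = 2, so dim ker(A − (-5)·I) = n − 2 = 3

Summary:
  λ = -5: algebraic multiplicity = 5, geometric multiplicity = 3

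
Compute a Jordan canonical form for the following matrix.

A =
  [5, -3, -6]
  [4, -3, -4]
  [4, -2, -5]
J_2(-1) ⊕ J_1(-1)

The characteristic polynomial is
  det(x·I − A) = x^3 + 3*x^2 + 3*x + 1 = (x + 1)^3

Eigenvalues and multiplicities (the geometric multiplicity of λ is n − rank(A − λI), which equals the number of Jordan blocks for λ):
  λ = -1: algebraic multiplicity = 3, geometric multiplicity = 2

Determining the block sizes for each eigenvalue:
  λ = -1: 2 blocks summing to 3 forces exactly one block of size 2 and the rest size 1 → block sizes [2, 1]

Assembling the blocks gives a Jordan form
J =
  [-1,  1,  0]
  [ 0, -1,  0]
  [ 0,  0, -1]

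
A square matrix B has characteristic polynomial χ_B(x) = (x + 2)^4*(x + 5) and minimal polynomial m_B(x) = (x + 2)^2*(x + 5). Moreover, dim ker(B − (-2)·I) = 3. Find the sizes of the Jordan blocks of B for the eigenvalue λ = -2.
Block sizes for λ = -2: [2, 1, 1]

Step 1 — from the characteristic polynomial, algebraic multiplicity of λ = -2 is 4. From dim ker(B − (-2)·I) = 3, there are exactly 3 Jordan blocks for λ = -2.
Step 2 — from the minimal polynomial, the factor (x + 2)^2 tells us the largest block for λ = -2 has size 2.
Step 3 — with total size 4, 3 blocks, and largest block 2, the block sizes (in nonincreasing order) are [2, 1, 1].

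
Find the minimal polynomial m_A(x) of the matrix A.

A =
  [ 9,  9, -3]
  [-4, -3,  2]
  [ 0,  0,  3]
x^2 - 6*x + 9

The characteristic polynomial is χ_A(x) = (x - 3)^3, so the eigenvalues are known. The minimal polynomial is
  m_A(x) = Π_λ (x − λ)^{k_λ}
where k_λ is the size of the *largest* Jordan block for λ (equivalently, the smallest k with (A − λI)^k v = 0 for every generalised eigenvector v of λ).

  λ = 3: largest Jordan block has size 2, contributing (x − 3)^2

So m_A(x) = (x - 3)^2 = x^2 - 6*x + 9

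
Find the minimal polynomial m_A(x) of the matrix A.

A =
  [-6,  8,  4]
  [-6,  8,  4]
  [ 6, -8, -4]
x^2 + 2*x

The characteristic polynomial is χ_A(x) = x^2*(x + 2), so the eigenvalues are known. The minimal polynomial is
  m_A(x) = Π_λ (x − λ)^{k_λ}
where k_λ is the size of the *largest* Jordan block for λ (equivalently, the smallest k with (A − λI)^k v = 0 for every generalised eigenvector v of λ).

  λ = -2: largest Jordan block has size 1, contributing (x + 2)
  λ = 0: largest Jordan block has size 1, contributing (x − 0)

So m_A(x) = x*(x + 2) = x^2 + 2*x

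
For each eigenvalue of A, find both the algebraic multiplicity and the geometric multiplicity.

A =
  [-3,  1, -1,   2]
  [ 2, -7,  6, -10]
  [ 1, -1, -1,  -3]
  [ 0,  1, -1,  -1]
λ = -3: alg = 4, geom = 2

Step 1 — factor the characteristic polynomial to read off the algebraic multiplicities:
  χ_A(x) = (x + 3)^4

Step 2 — compute geometric multiplicities via the rank-nullity identity g(λ) = n − rank(A − λI):
  rank(A − (-3)·I) = 2, so dim ker(A − (-3)·I) = n − 2 = 2

Summary:
  λ = -3: algebraic multiplicity = 4, geometric multiplicity = 2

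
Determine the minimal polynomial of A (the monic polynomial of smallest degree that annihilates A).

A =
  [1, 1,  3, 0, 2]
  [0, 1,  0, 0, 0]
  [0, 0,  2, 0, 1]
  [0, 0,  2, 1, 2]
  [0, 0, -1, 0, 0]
x^3 - 3*x^2 + 3*x - 1

The characteristic polynomial is χ_A(x) = (x - 1)^5, so the eigenvalues are known. The minimal polynomial is
  m_A(x) = Π_λ (x − λ)^{k_λ}
where k_λ is the size of the *largest* Jordan block for λ (equivalently, the smallest k with (A − λI)^k v = 0 for every generalised eigenvector v of λ).

  λ = 1: largest Jordan block has size 3, contributing (x − 1)^3

So m_A(x) = (x - 1)^3 = x^3 - 3*x^2 + 3*x - 1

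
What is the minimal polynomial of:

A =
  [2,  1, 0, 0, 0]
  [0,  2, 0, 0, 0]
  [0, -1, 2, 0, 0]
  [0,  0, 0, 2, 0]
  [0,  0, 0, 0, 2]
x^2 - 4*x + 4

The characteristic polynomial is χ_A(x) = (x - 2)^5, so the eigenvalues are known. The minimal polynomial is
  m_A(x) = Π_λ (x − λ)^{k_λ}
where k_λ is the size of the *largest* Jordan block for λ (equivalently, the smallest k with (A − λI)^k v = 0 for every generalised eigenvector v of λ).

  λ = 2: largest Jordan block has size 2, contributing (x − 2)^2

So m_A(x) = (x - 2)^2 = x^2 - 4*x + 4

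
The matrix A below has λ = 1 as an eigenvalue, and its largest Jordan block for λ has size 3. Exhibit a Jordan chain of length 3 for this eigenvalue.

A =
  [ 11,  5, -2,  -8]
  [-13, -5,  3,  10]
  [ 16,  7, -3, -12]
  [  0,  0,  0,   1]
A Jordan chain for λ = 1 of length 3:
v_1 = (3, -4, 5, 0)ᵀ
v_2 = (10, -13, 16, 0)ᵀ
v_3 = (1, 0, 0, 0)ᵀ

Let N = A − (1)·I. We want v_3 with N^3 v_3 = 0 but N^2 v_3 ≠ 0; then v_{j-1} := N · v_j for j = 3, …, 2.

Pick v_3 = (1, 0, 0, 0)ᵀ.
Then v_2 = N · v_3 = (10, -13, 16, 0)ᵀ.
Then v_1 = N · v_2 = (3, -4, 5, 0)ᵀ.

Sanity check: (A − (1)·I) v_1 = (0, 0, 0, 0)ᵀ = 0. ✓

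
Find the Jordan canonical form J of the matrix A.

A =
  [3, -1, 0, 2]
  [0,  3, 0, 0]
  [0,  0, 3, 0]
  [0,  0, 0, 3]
J_2(3) ⊕ J_1(3) ⊕ J_1(3)

The characteristic polynomial is
  det(x·I − A) = x^4 - 12*x^3 + 54*x^2 - 108*x + 81 = (x - 3)^4

Eigenvalues and multiplicities (the geometric multiplicity of λ is n − rank(A − λI), which equals the number of Jordan blocks for λ):
  λ = 3: algebraic multiplicity = 4, geometric multiplicity = 3

Determining the block sizes for each eigenvalue:
  λ = 3: 3 blocks summing to 4 forces exactly one block of size 2 and the rest size 1 → block sizes [2, 1, 1]

Assembling the blocks gives a Jordan form
J =
  [3, 1, 0, 0]
  [0, 3, 0, 0]
  [0, 0, 3, 0]
  [0, 0, 0, 3]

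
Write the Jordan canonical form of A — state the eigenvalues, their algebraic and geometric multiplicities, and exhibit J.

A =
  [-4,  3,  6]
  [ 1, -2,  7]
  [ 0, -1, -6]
J_3(-4)

The characteristic polynomial is
  det(x·I − A) = x^3 + 12*x^2 + 48*x + 64 = (x + 4)^3

Eigenvalues and multiplicities (the geometric multiplicity of λ is n − rank(A − λI), which equals the number of Jordan blocks for λ):
  λ = -4: algebraic multiplicity = 3, geometric multiplicity = 1

Determining the block sizes for each eigenvalue:
  λ = -4: one block (gm = 1), so the single block has size am = 3 → block sizes [3]

Assembling the blocks gives a Jordan form
J =
  [-4,  1,  0]
  [ 0, -4,  1]
  [ 0,  0, -4]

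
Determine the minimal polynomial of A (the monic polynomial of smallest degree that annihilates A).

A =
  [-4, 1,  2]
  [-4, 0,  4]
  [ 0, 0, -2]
x^2 + 4*x + 4

The characteristic polynomial is χ_A(x) = (x + 2)^3, so the eigenvalues are known. The minimal polynomial is
  m_A(x) = Π_λ (x − λ)^{k_λ}
where k_λ is the size of the *largest* Jordan block for λ (equivalently, the smallest k with (A − λI)^k v = 0 for every generalised eigenvector v of λ).

  λ = -2: largest Jordan block has size 2, contributing (x + 2)^2

So m_A(x) = (x + 2)^2 = x^2 + 4*x + 4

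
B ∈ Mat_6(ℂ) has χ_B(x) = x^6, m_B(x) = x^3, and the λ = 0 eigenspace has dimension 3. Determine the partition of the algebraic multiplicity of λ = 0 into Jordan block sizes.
Block sizes for λ = 0: [3, 2, 1]

Step 1 — from the characteristic polynomial, algebraic multiplicity of λ = 0 is 6. From dim ker(B − (0)·I) = 3, there are exactly 3 Jordan blocks for λ = 0.
Step 2 — from the minimal polynomial, the factor (x − 0)^3 tells us the largest block for λ = 0 has size 3.
Step 3 — with total size 6, 3 blocks, and largest block 3, the block sizes (in nonincreasing order) are [3, 2, 1].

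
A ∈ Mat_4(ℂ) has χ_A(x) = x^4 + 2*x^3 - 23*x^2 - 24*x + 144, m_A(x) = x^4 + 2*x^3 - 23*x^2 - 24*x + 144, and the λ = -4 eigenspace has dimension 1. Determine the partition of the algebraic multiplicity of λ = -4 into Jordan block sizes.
Block sizes for λ = -4: [2]

Step 1 — from the characteristic polynomial, algebraic multiplicity of λ = -4 is 2. From dim ker(A − (-4)·I) = 1, there are exactly 1 Jordan blocks for λ = -4.
Step 2 — from the minimal polynomial, the factor (x + 4)^2 tells us the largest block for λ = -4 has size 2.
Step 3 — with total size 2, 1 blocks, and largest block 2, the block sizes (in nonincreasing order) are [2].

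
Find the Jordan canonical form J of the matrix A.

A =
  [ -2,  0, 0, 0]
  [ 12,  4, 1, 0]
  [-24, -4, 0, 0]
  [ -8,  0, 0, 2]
J_1(-2) ⊕ J_2(2) ⊕ J_1(2)

The characteristic polynomial is
  det(x·I − A) = x^4 - 4*x^3 + 16*x - 16 = (x - 2)^3*(x + 2)

Eigenvalues and multiplicities (the geometric multiplicity of λ is n − rank(A − λI), which equals the number of Jordan blocks for λ):
  λ = -2: algebraic multiplicity = 1, geometric multiplicity = 1
  λ = 2: algebraic multiplicity = 3, geometric multiplicity = 2

Determining the block sizes for each eigenvalue:
  λ = -2: one block (gm = 1), so the single block has size am = 1 → block sizes [1]
  λ = 2: 2 blocks summing to 3 forces exactly one block of size 2 and the rest size 1 → block sizes [2, 1]

Assembling the blocks gives a Jordan form
J =
  [-2, 0, 0, 0]
  [ 0, 2, 1, 0]
  [ 0, 0, 2, 0]
  [ 0, 0, 0, 2]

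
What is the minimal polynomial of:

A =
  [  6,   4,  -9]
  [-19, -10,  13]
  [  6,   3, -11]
x^3 + 15*x^2 + 75*x + 125

The characteristic polynomial is χ_A(x) = (x + 5)^3, so the eigenvalues are known. The minimal polynomial is
  m_A(x) = Π_λ (x − λ)^{k_λ}
where k_λ is the size of the *largest* Jordan block for λ (equivalently, the smallest k with (A − λI)^k v = 0 for every generalised eigenvector v of λ).

  λ = -5: largest Jordan block has size 3, contributing (x + 5)^3

So m_A(x) = (x + 5)^3 = x^3 + 15*x^2 + 75*x + 125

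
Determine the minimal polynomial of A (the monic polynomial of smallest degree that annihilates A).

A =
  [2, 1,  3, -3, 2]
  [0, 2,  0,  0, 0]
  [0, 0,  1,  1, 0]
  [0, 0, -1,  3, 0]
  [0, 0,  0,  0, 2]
x^2 - 4*x + 4

The characteristic polynomial is χ_A(x) = (x - 2)^5, so the eigenvalues are known. The minimal polynomial is
  m_A(x) = Π_λ (x − λ)^{k_λ}
where k_λ is the size of the *largest* Jordan block for λ (equivalently, the smallest k with (A − λI)^k v = 0 for every generalised eigenvector v of λ).

  λ = 2: largest Jordan block has size 2, contributing (x − 2)^2

So m_A(x) = (x - 2)^2 = x^2 - 4*x + 4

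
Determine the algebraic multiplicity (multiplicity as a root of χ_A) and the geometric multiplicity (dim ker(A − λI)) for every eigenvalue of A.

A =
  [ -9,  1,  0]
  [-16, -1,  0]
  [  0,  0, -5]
λ = -5: alg = 3, geom = 2

Step 1 — factor the characteristic polynomial to read off the algebraic multiplicities:
  χ_A(x) = (x + 5)^3

Step 2 — compute geometric multiplicities via the rank-nullity identity g(λ) = n − rank(A − λI):
  rank(A − (-5)·I) = 1, so dim ker(A − (-5)·I) = n − 1 = 2

Summary:
  λ = -5: algebraic multiplicity = 3, geometric multiplicity = 2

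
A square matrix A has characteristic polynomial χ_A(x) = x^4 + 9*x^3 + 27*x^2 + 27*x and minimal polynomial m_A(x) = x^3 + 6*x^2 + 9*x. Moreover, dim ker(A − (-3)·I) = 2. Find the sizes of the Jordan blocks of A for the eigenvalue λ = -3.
Block sizes for λ = -3: [2, 1]

Step 1 — from the characteristic polynomial, algebraic multiplicity of λ = -3 is 3. From dim ker(A − (-3)·I) = 2, there are exactly 2 Jordan blocks for λ = -3.
Step 2 — from the minimal polynomial, the factor (x + 3)^2 tells us the largest block for λ = -3 has size 2.
Step 3 — with total size 3, 2 blocks, and largest block 2, the block sizes (in nonincreasing order) are [2, 1].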